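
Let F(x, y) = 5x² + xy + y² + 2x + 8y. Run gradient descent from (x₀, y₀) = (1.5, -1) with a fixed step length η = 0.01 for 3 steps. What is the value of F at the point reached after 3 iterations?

∇F = (10x + y + 2, x + 2y + 8)
Step 1: at (1.5, -1), ∇F = (16, 7.5) → (1.5, -1) − 0.01·(16, 7.5) = (1.34, -1.075)
Step 2: at (1.34, -1.075), ∇F = (14.325, 7.19) → (1.34, -1.075) − 0.01·(14.325, 7.19) = (1.19675, -1.1469)
Step 3: at (1.19675, -1.1469), ∇F = (12.8206, 6.90295) → (1.19675, -1.1469) − 0.01·(12.8206, 6.90295) = (1.068544, -1.2159295)
F(1.068544, -1.2159295) = -1.70220622299775

-1.70220622299775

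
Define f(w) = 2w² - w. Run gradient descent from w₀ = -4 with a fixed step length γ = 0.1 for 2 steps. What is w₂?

f′(w) = 4w - 1
w₁ = -4 − 0.1·(-17) = -2.3
w₂ = -2.3 − 0.1·(-10.2) = -1.28

-1.28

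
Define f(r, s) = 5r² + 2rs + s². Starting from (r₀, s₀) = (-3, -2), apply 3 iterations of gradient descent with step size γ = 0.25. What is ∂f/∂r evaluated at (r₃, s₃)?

146

∇f = (10r + 2s, 2r + 2s)
Step 1: at (-3, -2), ∇f = (-34, -10) → (-3, -2) − 0.25·(-34, -10) = (5.5, 0.5)
Step 2: at (5.5, 0.5), ∇f = (56, 12) → (5.5, 0.5) − 0.25·(56, 12) = (-8.5, -2.5)
Step 3: at (-8.5, -2.5), ∇f = (-90, -22) → (-8.5, -2.5) − 0.25·(-90, -22) = (14, 3)
∂f/∂r at (14, 3) = 146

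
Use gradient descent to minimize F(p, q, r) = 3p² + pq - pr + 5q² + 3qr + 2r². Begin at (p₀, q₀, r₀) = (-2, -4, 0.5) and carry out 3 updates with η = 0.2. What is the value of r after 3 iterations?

2.884

∇F = (6p + q - r, p + 10q + 3r, -p + 3q + 4r)
(p₁, q₁, r₁) = (-2, -4, 0.5) − 0.2·(-16.5, -40.5, -8) = (1.3, 4.1, 2.1)
(p₂, q₂, r₂) = (1.3, 4.1, 2.1) − 0.2·(9.8, 48.6, 19.4) = (-0.66, -5.62, -1.78)
(p₃, q₃, r₃) = (-0.66, -5.62, -1.78) − 0.2·(-7.8, -62.2, -23.32) = (0.9, 6.82, 2.884)
r = 2.884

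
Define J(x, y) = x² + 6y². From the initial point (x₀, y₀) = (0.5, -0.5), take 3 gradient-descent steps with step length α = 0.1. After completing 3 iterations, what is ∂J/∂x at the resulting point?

∇J = (2x, 12y)
Step 1: at (0.5, -0.5), ∇J = (1, -6) → (0.5, -0.5) − 0.1·(1, -6) = (0.4, 0.1)
Step 2: at (0.4, 0.1), ∇J = (0.8, 1.2) → (0.4, 0.1) − 0.1·(0.8, 1.2) = (0.32, -0.02)
Step 3: at (0.32, -0.02), ∇J = (0.64, -0.24) → (0.32, -0.02) − 0.1·(0.64, -0.24) = (0.256, 0.004)
∂J/∂x at (0.256, 0.004) = 0.512

0.512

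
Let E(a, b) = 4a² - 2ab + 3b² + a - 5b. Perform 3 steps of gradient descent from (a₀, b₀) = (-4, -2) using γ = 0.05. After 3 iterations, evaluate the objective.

∇E = (8a - 2b + 1, -2a + 6b - 5)
(a₁, b₁) = (-4, -2) − 0.05·(-27, -9) = (-2.65, -1.55)
(a₂, b₂) = (-2.65, -1.55) − 0.05·(-17.1, -9) = (-1.795, -1.1)
(a₃, b₃) = (-1.795, -1.1) − 0.05·(-11.16, -8.01) = (-1.237, -0.6995)
E(-1.237, -0.6995) = 8.11851375

8.11851375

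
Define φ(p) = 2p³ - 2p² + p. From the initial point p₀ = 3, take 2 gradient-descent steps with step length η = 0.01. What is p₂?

2.266506

φ′(p) = 6p² - 4p + 1
p₁ = 3 − 0.01·43 = 2.57
p₂ = 2.57 − 0.01·30.3494 = 2.266506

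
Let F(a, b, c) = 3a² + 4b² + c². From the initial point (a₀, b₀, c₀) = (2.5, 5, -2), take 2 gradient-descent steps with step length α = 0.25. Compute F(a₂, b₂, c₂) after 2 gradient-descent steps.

101.421875

∇F = (6a, 8b, 2c)
Step 1: at (2.5, 5, -2), ∇F = (15, 40, -4) → (2.5, 5, -2) − 0.25·(15, 40, -4) = (-1.25, -5, -1)
Step 2: at (-1.25, -5, -1), ∇F = (-7.5, -40, -2) → (-1.25, -5, -1) − 0.25·(-7.5, -40, -2) = (0.625, 5, -0.5)
F(0.625, 5, -0.5) = 101.421875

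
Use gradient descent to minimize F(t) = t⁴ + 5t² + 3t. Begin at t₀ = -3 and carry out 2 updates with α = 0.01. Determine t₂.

F′(t) = 4t³ + 10t + 3
Step 1: F′(-3) = -135; t₁ = -3 − 0.01·(-135) = -1.65
Step 2: F′(-1.65) = -31.4685; t₂ = -1.65 − 0.01·(-31.4685) = -1.335315

-1.335315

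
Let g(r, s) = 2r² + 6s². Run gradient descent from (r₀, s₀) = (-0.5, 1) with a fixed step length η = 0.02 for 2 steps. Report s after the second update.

0.5776

∇g = (4r, 12s)
Step 1: at (-0.5, 1), ∇g = (-2, 12) → (-0.5, 1) − 0.02·(-2, 12) = (-0.46, 0.76)
Step 2: at (-0.46, 0.76), ∇g = (-1.84, 9.12) → (-0.46, 0.76) − 0.02·(-1.84, 9.12) = (-0.4232, 0.5776)
s = 0.5776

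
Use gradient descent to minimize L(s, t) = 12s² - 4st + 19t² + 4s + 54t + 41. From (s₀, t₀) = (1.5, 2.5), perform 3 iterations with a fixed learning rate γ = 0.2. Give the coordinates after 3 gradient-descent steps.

(142.892, -1056.34)

∇L = (24s - 4t + 4, -4s + 38t + 54)
(s₁, t₁) = (1.5, 2.5) − 0.2·(30, 143) = (-4.5, -26.1)
(s₂, t₂) = (-4.5, -26.1) − 0.2·(0.4, -919.8) = (-4.58, 157.86)
(s₃, t₃) = (-4.58, 157.86) − 0.2·(-737.36, 6071) = (142.892, -1056.34)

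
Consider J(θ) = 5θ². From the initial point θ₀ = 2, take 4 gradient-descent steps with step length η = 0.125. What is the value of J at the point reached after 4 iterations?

J′(θ) = 10θ
θ₁ = 2 − 0.125·20 = -0.5
θ₂ = -0.5 − 0.125·(-5) = 0.125
θ₃ = 0.125 − 0.125·1.25 = -0.03125
θ₄ = -0.03125 − 0.125·(-0.3125) = 0.0078125
J(0.0078125) = 0.00030517578125

0.00030517578125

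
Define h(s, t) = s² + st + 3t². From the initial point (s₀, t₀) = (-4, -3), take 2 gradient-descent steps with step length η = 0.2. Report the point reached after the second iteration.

(-1.36, 0.08)

∇h = (2s + t, s + 6t)
(s₁, t₁) = (-4, -3) − 0.2·(-11, -22) = (-1.8, 1.4)
(s₂, t₂) = (-1.8, 1.4) − 0.2·(-2.2, 6.6) = (-1.36, 0.08)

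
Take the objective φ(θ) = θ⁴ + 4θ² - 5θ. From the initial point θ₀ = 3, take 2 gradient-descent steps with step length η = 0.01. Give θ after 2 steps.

φ′(θ) = 4θ³ + 8θ - 5
θ₁ = 3 − 0.01·127 = 1.73
θ₂ = 1.73 − 0.01·29.550868 = 1.43449132

1.43449132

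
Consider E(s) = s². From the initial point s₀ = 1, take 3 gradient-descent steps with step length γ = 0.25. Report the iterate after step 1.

E′(s) = 2s
s₁ = 1 − 0.25·2 = 0.5

0.5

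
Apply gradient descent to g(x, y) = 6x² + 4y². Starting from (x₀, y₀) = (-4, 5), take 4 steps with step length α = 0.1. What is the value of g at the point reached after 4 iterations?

0.00050176

∇g = (12x, 8y)
(x₁, y₁) = (-4, 5) − 0.1·(-48, 40) = (0.8, 1)
(x₂, y₂) = (0.8, 1) − 0.1·(9.6, 8) = (-0.16, 0.2)
(x₃, y₃) = (-0.16, 0.2) − 0.1·(-1.92, 1.6) = (0.032, 0.04)
(x₄, y₄) = (0.032, 0.04) − 0.1·(0.384, 0.32) = (-0.0064, 0.008)
g(-0.0064, 0.008) = 0.00050176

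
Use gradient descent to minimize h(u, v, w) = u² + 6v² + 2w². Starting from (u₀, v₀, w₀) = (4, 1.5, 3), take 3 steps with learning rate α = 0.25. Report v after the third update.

∇h = (2u, 12v, 4w)
Step 1: at (4, 1.5, 3), ∇h = (8, 18, 12) → (4, 1.5, 3) − 0.25·(8, 18, 12) = (2, -3, 0)
Step 2: at (2, -3, 0), ∇h = (4, -36, 0) → (2, -3, 0) − 0.25·(4, -36, 0) = (1, 6, 0)
Step 3: at (1, 6, 0), ∇h = (2, 72, 0) → (1, 6, 0) − 0.25·(2, 72, 0) = (0.5, -12, 0)
v = -12

-12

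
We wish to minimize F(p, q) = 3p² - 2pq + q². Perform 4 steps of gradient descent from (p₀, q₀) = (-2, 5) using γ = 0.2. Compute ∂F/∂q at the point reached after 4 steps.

1.6096

∇F = (6p - 2q, -2p + 2q)
Step 1: at (-2, 5), ∇F = (-22, 14) → (-2, 5) − 0.2·(-22, 14) = (2.4, 2.2)
Step 2: at (2.4, 2.2), ∇F = (10, -0.4) → (2.4, 2.2) − 0.2·(10, -0.4) = (0.4, 2.28)
Step 3: at (0.4, 2.28), ∇F = (-2.16, 3.76) → (0.4, 2.28) − 0.2·(-2.16, 3.76) = (0.832, 1.528)
Step 4: at (0.832, 1.528), ∇F = (1.936, 1.392) → (0.832, 1.528) − 0.2·(1.936, 1.392) = (0.4448, 1.2496)
∂F/∂q at (0.4448, 1.2496) = 1.6096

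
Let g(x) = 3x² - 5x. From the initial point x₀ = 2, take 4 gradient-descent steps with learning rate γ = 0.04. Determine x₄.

1.22255872

g′(x) = 6x - 5
Step 1: g′(2) = 7; x₁ = 2 − 0.04·7 = 1.72
Step 2: g′(1.72) = 5.32; x₂ = 1.72 − 0.04·5.32 = 1.5072
Step 3: g′(1.5072) = 4.0432; x₃ = 1.5072 − 0.04·4.0432 = 1.345472
Step 4: g′(1.345472) = 3.072832; x₄ = 1.345472 − 0.04·3.072832 = 1.22255872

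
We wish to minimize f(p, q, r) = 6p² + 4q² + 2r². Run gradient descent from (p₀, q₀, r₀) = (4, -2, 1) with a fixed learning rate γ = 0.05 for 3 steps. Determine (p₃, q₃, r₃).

∇f = (12p, 8q, 4r)
(p₁, q₁, r₁) = (4, -2, 1) − 0.05·(48, -16, 4) = (1.6, -1.2, 0.8)
(p₂, q₂, r₂) = (1.6, -1.2, 0.8) − 0.05·(19.2, -9.6, 3.2) = (0.64, -0.72, 0.64)
(p₃, q₃, r₃) = (0.64, -0.72, 0.64) − 0.05·(7.68, -5.76, 2.56) = (0.256, -0.432, 0.512)

(0.256, -0.432, 0.512)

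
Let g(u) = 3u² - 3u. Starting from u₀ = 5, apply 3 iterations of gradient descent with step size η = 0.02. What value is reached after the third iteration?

g′(u) = 6u - 3
Step 1: g′(5) = 27; u₁ = 5 − 0.02·27 = 4.46
Step 2: g′(4.46) = 23.76; u₂ = 4.46 − 0.02·23.76 = 3.9848
Step 3: g′(3.9848) = 20.9088; u₃ = 3.9848 − 0.02·20.9088 = 3.566624

3.566624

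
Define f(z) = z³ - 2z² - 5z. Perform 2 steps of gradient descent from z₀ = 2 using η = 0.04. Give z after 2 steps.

2.067008

f′(z) = 3z² - 4z - 5
Step 1: f′(2) = -1; z₁ = 2 − 0.04·(-1) = 2.04
Step 2: f′(2.04) = -0.6752; z₂ = 2.04 − 0.04·(-0.6752) = 2.067008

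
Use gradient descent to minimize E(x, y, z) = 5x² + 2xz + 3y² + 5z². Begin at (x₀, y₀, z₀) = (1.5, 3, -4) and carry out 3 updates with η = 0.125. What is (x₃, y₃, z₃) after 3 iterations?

(0.15625, 0.046875, 0.15625)

∇E = (10x + 2z, 6y, 2x + 10z)
(x₁, y₁, z₁) = (1.5, 3, -4) − 0.125·(7, 18, -37) = (0.625, 0.75, 0.625)
(x₂, y₂, z₂) = (0.625, 0.75, 0.625) − 0.125·(7.5, 4.5, 7.5) = (-0.3125, 0.1875, -0.3125)
(x₃, y₃, z₃) = (-0.3125, 0.1875, -0.3125) − 0.125·(-3.75, 1.125, -3.75) = (0.15625, 0.046875, 0.15625)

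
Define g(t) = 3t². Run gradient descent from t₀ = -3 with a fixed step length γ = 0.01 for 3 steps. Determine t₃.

-2.491752

g′(t) = 6t
Step 1: g′(-3) = -18; t₁ = -3 − 0.01·(-18) = -2.82
Step 2: g′(-2.82) = -16.92; t₂ = -2.82 − 0.01·(-16.92) = -2.6508
Step 3: g′(-2.6508) = -15.9048; t₃ = -2.6508 − 0.01·(-15.9048) = -2.491752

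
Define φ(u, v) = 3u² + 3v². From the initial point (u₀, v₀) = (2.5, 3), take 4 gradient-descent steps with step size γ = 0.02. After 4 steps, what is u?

∇φ = (6u, 6v)
Step 1: at (2.5, 3), ∇φ = (15, 18) → (2.5, 3) − 0.02·(15, 18) = (2.2, 2.64)
Step 2: at (2.2, 2.64), ∇φ = (13.2, 15.84) → (2.2, 2.64) − 0.02·(13.2, 15.84) = (1.936, 2.3232)
Step 3: at (1.936, 2.3232), ∇φ = (11.616, 13.9392) → (1.936, 2.3232) − 0.02·(11.616, 13.9392) = (1.70368, 2.044416)
Step 4: at (1.70368, 2.044416), ∇φ = (10.22208, 12.266496) → (1.70368, 2.044416) − 0.02·(10.22208, 12.266496) = (1.4992384, 1.79908608)
u = 1.4992384

1.4992384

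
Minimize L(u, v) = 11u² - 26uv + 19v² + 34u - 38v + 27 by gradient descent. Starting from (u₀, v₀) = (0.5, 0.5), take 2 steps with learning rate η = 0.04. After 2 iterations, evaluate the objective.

53.6299776

∇L = (22u - 26v + 34, -26u + 38v - 38)
(u₁, v₁) = (0.5, 0.5) − 0.04·(32, -32) = (-0.78, 1.78)
(u₂, v₂) = (-0.78, 1.78) − 0.04·(-29.44, 49.92) = (0.3976, -0.2168)
L(0.3976, -0.2168) = 53.6299776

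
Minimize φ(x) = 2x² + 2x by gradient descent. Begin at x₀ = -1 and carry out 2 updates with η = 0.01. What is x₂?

-0.9608

φ′(x) = 4x + 2
Step 1: φ′(-1) = -2; x₁ = -1 − 0.01·(-2) = -0.98
Step 2: φ′(-0.98) = -1.92; x₂ = -0.98 − 0.01·(-1.92) = -0.9608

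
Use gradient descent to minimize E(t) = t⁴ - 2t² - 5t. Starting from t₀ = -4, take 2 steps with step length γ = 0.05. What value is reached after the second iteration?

E′(t) = 4t³ - 4t - 5
t₁ = -4 − 0.05·(-245) = 8.25
t₂ = 8.25 − 0.05·2208.0625 = -102.153125

-102.153125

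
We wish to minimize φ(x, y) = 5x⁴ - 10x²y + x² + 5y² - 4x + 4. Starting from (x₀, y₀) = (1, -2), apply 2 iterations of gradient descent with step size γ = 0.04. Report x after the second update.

∇φ = (20x³ - 20xy + 2x - 4, -10x² + 10y)
(x₁, y₁) = (1, -2) − 0.04·(58, -30) = (-1.32, -0.8)
(x₂, y₂) = (-1.32, -0.8) − 0.04·(-73.75936, -25.424) = (1.6303744, 0.21696)
x = 1.6303744

1.6303744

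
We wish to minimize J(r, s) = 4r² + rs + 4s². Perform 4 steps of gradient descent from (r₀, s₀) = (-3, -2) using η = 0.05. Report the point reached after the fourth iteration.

∇J = (8r + s, r + 8s)
Step 1: at (-3, -2), ∇J = (-26, -19) → (-3, -2) − 0.05·(-26, -19) = (-1.7, -1.05)
Step 2: at (-1.7, -1.05), ∇J = (-14.65, -10.1) → (-1.7, -1.05) − 0.05·(-14.65, -10.1) = (-0.9675, -0.545)
Step 3: at (-0.9675, -0.545), ∇J = (-8.285, -5.3275) → (-0.9675, -0.545) − 0.05·(-8.285, -5.3275) = (-0.55325, -0.278625)
Step 4: at (-0.55325, -0.278625), ∇J = (-4.704625, -2.78225) → (-0.55325, -0.278625) − 0.05·(-4.704625, -2.78225) = (-0.31801875, -0.1395125)

(-0.31801875, -0.1395125)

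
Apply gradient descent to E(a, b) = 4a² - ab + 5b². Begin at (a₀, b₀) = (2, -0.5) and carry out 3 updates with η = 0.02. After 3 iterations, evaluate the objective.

∇E = (8a - b, -a + 10b)
Step 1: at (2, -0.5), ∇E = (16.5, -7) → (2, -0.5) − 0.02·(16.5, -7) = (1.67, -0.36)
Step 2: at (1.67, -0.36), ∇E = (13.72, -5.27) → (1.67, -0.36) − 0.02·(13.72, -5.27) = (1.3956, -0.2546)
Step 3: at (1.3956, -0.2546), ∇E = (11.4194, -3.9416) → (1.3956, -0.2546) − 0.02·(11.4194, -3.9416) = (1.167212, -0.175768)
E(1.167212, -0.175768) = 5.809165879712

5.809165879712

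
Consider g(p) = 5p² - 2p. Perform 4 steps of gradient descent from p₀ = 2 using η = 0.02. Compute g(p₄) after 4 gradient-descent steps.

2.517908992

g′(p) = 10p - 2
Step 1: g′(2) = 18; p₁ = 2 − 0.02·18 = 1.64
Step 2: g′(1.64) = 14.4; p₂ = 1.64 − 0.02·14.4 = 1.352
Step 3: g′(1.352) = 11.52; p₃ = 1.352 − 0.02·11.52 = 1.1216
Step 4: g′(1.1216) = 9.216; p₄ = 1.1216 − 0.02·9.216 = 0.93728
g(0.93728) = 2.517908992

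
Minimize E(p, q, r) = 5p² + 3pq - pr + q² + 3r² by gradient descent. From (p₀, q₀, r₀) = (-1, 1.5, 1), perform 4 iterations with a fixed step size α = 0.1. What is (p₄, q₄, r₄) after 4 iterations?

(-0.3518, 1.0509, -0.0415)

∇E = (10p + 3q - r, 3p + 2q, -p + 6r)
Step 1: at (-1, 1.5, 1), ∇E = (-6.5, 0, 7) → (-1, 1.5, 1) − 0.1·(-6.5, 0, 7) = (-0.35, 1.5, 0.3)
Step 2: at (-0.35, 1.5, 0.3), ∇E = (0.7, 1.95, 2.15) → (-0.35, 1.5, 0.3) − 0.1·(0.7, 1.95, 2.15) = (-0.42, 1.305, 0.085)
Step 3: at (-0.42, 1.305, 0.085), ∇E = (-0.37, 1.35, 0.93) → (-0.42, 1.305, 0.085) − 0.1·(-0.37, 1.35, 0.93) = (-0.383, 1.17, -0.008)
Step 4: at (-0.383, 1.17, -0.008), ∇E = (-0.312, 1.191, 0.335) → (-0.383, 1.17, -0.008) − 0.1·(-0.312, 1.191, 0.335) = (-0.3518, 1.0509, -0.0415)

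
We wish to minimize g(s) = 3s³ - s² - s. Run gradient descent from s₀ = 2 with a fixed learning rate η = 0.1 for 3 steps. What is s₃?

g′(s) = 9s² - 2s - 1
Step 1: g′(2) = 31; s₁ = 2 − 0.1·31 = -1.1
Step 2: g′(-1.1) = 12.09; s₂ = -1.1 − 0.1·12.09 = -2.309
Step 3: g′(-2.309) = 51.601329; s₃ = -2.309 − 0.1·51.601329 = -7.4691329

-7.4691329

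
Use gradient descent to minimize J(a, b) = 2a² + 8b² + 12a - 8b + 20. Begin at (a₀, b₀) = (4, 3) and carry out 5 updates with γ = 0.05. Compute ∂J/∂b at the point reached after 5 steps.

0.0128

∇J = (4a + 12, 16b - 8)
(a₁, b₁) = (4, 3) − 0.05·(28, 40) = (2.6, 1)
(a₂, b₂) = (2.6, 1) − 0.05·(22.4, 8) = (1.48, 0.6)
(a₃, b₃) = (1.48, 0.6) − 0.05·(17.92, 1.6) = (0.584, 0.52)
(a₄, b₄) = (0.584, 0.52) − 0.05·(14.336, 0.32) = (-0.1328, 0.504)
(a₅, b₅) = (-0.1328, 0.504) − 0.05·(11.4688, 0.064) = (-0.70624, 0.5008)
∂J/∂b at (-0.70624, 0.5008) = 0.0128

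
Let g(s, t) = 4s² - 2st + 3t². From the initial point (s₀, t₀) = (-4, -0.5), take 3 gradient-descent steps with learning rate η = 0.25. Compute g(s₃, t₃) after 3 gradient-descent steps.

∇g = (8s - 2t, -2s + 6t)
Step 1: at (-4, -0.5), ∇g = (-31, 5) → (-4, -0.5) − 0.25·(-31, 5) = (3.75, -1.75)
Step 2: at (3.75, -1.75), ∇g = (33.5, -18) → (3.75, -1.75) − 0.25·(33.5, -18) = (-4.625, 2.75)
Step 3: at (-4.625, 2.75), ∇g = (-42.5, 25.75) → (-4.625, 2.75) − 0.25·(-42.5, 25.75) = (6, -3.6875)
g(6, -3.6875) = 229.04296875

229.04296875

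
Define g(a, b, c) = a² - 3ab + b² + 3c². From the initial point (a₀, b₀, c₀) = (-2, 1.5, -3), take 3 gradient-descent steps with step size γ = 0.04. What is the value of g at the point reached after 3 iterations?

∇g = (2a - 3b, -3a + 2b, 6c)
(a₁, b₁, c₁) = (-2, 1.5, -3) − 0.04·(-8.5, 9, -18) = (-1.66, 1.14, -2.28)
(a₂, b₂, c₂) = (-1.66, 1.14, -2.28) − 0.04·(-6.74, 7.26, -13.68) = (-1.3904, 0.8496, -1.7328)
(a₃, b₃, c₃) = (-1.3904, 0.8496, -1.7328) − 0.04·(-5.3296, 5.8704, -10.3968) = (-1.177216, 0.614784, -1.316928)
g(-1.177216, 0.614784, -1.316928) = 9.137895632896

9.137895632896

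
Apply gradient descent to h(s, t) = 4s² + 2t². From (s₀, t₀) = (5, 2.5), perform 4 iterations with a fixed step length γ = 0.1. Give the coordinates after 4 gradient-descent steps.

∇h = (8s, 4t)
(s₁, t₁) = (5, 2.5) − 0.1·(40, 10) = (1, 1.5)
(s₂, t₂) = (1, 1.5) − 0.1·(8, 6) = (0.2, 0.9)
(s₃, t₃) = (0.2, 0.9) − 0.1·(1.6, 3.6) = (0.04, 0.54)
(s₄, t₄) = (0.04, 0.54) − 0.1·(0.32, 2.16) = (0.008, 0.324)

(0.008, 0.324)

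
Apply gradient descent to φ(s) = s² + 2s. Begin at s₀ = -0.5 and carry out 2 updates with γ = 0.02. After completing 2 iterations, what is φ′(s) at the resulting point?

φ′(s) = 2s + 2
Step 1: φ′(-0.5) = 1; s₁ = -0.5 − 0.02·1 = -0.52
Step 2: φ′(-0.52) = 0.96; s₂ = -0.52 − 0.02·0.96 = -0.5392
φ′(s) at (-0.5392) = 0.9216

0.9216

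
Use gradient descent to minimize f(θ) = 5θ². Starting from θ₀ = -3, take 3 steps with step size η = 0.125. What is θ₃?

0.046875

f′(θ) = 10θ
θ₁ = -3 − 0.125·(-30) = 0.75
θ₂ = 0.75 − 0.125·7.5 = -0.1875
θ₃ = -0.1875 − 0.125·(-1.875) = 0.046875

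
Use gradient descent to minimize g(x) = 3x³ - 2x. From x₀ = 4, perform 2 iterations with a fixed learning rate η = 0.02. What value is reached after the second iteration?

g′(x) = 9x² - 2
x₁ = 4 − 0.02·142 = 1.16
x₂ = 1.16 − 0.02·10.1104 = 0.957792

0.957792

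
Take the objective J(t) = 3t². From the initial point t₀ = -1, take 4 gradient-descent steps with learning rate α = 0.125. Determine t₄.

J′(t) = 6t
t₁ = -1 − 0.125·(-6) = -0.25
t₂ = -0.25 − 0.125·(-1.5) = -0.0625
t₃ = -0.0625 − 0.125·(-0.375) = -0.015625
t₄ = -0.015625 − 0.125·(-0.09375) = -0.00390625

-0.00390625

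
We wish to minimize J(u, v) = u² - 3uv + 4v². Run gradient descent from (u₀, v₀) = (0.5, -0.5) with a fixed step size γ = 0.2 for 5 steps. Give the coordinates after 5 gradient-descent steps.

(0, 0.31104)

∇J = (2u - 3v, -3u + 8v)
Step 1: at (0.5, -0.5), ∇J = (2.5, -5.5) → (0.5, -0.5) − 0.2·(2.5, -5.5) = (0, 0.6)
Step 2: at (0, 0.6), ∇J = (-1.8, 4.8) → (0, 0.6) − 0.2·(-1.8, 4.8) = (0.36, -0.36)
Step 3: at (0.36, -0.36), ∇J = (1.8, -3.96) → (0.36, -0.36) − 0.2·(1.8, -3.96) = (0, 0.432)
Step 4: at (0, 0.432), ∇J = (-1.296, 3.456) → (0, 0.432) − 0.2·(-1.296, 3.456) = (0.2592, -0.2592)
Step 5: at (0.2592, -0.2592), ∇J = (1.296, -2.8512) → (0.2592, -0.2592) − 0.2·(1.296, -2.8512) = (0, 0.31104)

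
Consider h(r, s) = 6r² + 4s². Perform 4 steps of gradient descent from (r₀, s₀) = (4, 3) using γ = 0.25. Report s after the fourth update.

3

∇h = (12r, 8s)
(r₁, s₁) = (4, 3) − 0.25·(48, 24) = (-8, -3)
(r₂, s₂) = (-8, -3) − 0.25·(-96, -24) = (16, 3)
(r₃, s₃) = (16, 3) − 0.25·(192, 24) = (-32, -3)
(r₄, s₄) = (-32, -3) − 0.25·(-384, -24) = (64, 3)
s = 3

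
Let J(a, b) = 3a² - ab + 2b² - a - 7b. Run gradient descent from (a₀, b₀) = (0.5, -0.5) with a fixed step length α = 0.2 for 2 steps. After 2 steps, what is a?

0.48

∇J = (6a - b - 1, -a + 4b - 7)
(a₁, b₁) = (0.5, -0.5) − 0.2·(2.5, -9.5) = (0, 1.4)
(a₂, b₂) = (0, 1.4) − 0.2·(-2.4, -1.4) = (0.48, 1.68)
a = 0.48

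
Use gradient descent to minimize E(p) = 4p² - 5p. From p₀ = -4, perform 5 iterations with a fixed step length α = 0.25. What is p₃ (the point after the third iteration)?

5.25

E′(p) = 8p - 5
Step 1: E′(-4) = -37; p₁ = -4 − 0.25·(-37) = 5.25
Step 2: E′(5.25) = 37; p₂ = 5.25 − 0.25·37 = -4
Step 3: E′(-4) = -37; p₃ = -4 − 0.25·(-37) = 5.25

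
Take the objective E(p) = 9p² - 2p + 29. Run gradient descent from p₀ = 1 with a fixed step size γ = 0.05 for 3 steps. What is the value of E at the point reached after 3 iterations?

E′(p) = 18p - 2
Step 1: E′(1) = 16; p₁ = 1 − 0.05·16 = 0.2
Step 2: E′(0.2) = 1.6; p₂ = 0.2 − 0.05·1.6 = 0.12
Step 3: E′(0.12) = 0.16; p₃ = 0.12 − 0.05·0.16 = 0.112
E(0.112) = 28.888896

28.888896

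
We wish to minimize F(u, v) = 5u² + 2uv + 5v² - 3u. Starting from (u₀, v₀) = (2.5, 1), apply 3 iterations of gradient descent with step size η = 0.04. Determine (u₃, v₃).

(0.717856, -0.01088)

∇F = (10u + 2v - 3, 2u + 10v)
Step 1: at (2.5, 1), ∇F = (24, 15) → (2.5, 1) − 0.04·(24, 15) = (1.54, 0.4)
Step 2: at (1.54, 0.4), ∇F = (13.2, 7.08) → (1.54, 0.4) − 0.04·(13.2, 7.08) = (1.012, 0.1168)
Step 3: at (1.012, 0.1168), ∇F = (7.3536, 3.192) → (1.012, 0.1168) − 0.04·(7.3536, 3.192) = (0.717856, -0.01088)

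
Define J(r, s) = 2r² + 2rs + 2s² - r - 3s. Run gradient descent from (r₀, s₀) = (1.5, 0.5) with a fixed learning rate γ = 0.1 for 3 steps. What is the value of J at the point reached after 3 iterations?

-0.631456

∇J = (4r + 2s - 1, 2r + 4s - 3)
(r₁, s₁) = (1.5, 0.5) − 0.1·(6, 2) = (0.9, 0.3)
(r₂, s₂) = (0.9, 0.3) − 0.1·(3.2, 0) = (0.58, 0.3)
(r₃, s₃) = (0.58, 0.3) − 0.1·(1.92, -0.64) = (0.388, 0.364)
J(0.388, 0.364) = -0.631456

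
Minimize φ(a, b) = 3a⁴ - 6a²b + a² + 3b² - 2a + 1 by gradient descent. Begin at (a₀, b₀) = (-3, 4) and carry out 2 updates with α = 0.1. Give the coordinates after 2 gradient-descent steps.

(-4587.6144, 152.584)

∇φ = (12a³ - 12ab + 2a - 2, -6a² + 6b)
(a₁, b₁) = (-3, 4) − 0.1·(-188, -30) = (15.8, 7)
(a₂, b₂) = (15.8, 7) − 0.1·(46034.144, -1455.84) = (-4587.6144, 152.584)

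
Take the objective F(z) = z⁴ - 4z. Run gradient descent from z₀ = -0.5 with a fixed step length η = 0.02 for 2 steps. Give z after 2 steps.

-0.32448632

F′(z) = 4z³ - 4
z₁ = -0.5 − 0.02·(-4.5) = -0.41
z₂ = -0.41 − 0.02·(-4.275684) = -0.32448632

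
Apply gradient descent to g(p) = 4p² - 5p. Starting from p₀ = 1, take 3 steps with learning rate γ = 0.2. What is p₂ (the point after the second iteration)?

g′(p) = 8p - 5
p₁ = 1 − 0.2·3 = 0.4
p₂ = 0.4 − 0.2·(-1.8) = 0.76

0.76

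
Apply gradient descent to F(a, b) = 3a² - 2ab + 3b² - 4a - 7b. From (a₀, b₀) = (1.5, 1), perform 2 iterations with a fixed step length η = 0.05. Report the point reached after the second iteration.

∇F = (6a - 2b - 4, -2a + 6b - 7)
(a₁, b₁) = (1.5, 1) − 0.05·(3, -4) = (1.35, 1.2)
(a₂, b₂) = (1.35, 1.2) − 0.05·(1.7, -2.5) = (1.265, 1.325)

(1.265, 1.325)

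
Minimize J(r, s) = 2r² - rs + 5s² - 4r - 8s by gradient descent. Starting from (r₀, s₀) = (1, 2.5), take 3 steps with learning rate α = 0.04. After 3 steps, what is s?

∇J = (4r - s - 4, -r + 10s - 8)
(r₁, s₁) = (1, 2.5) − 0.04·(-2.5, 16) = (1.1, 1.86)
(r₂, s₂) = (1.1, 1.86) − 0.04·(-1.46, 9.5) = (1.1584, 1.48)
(r₃, s₃) = (1.1584, 1.48) − 0.04·(-0.8464, 5.6416) = (1.192256, 1.254336)
s = 1.254336

1.254336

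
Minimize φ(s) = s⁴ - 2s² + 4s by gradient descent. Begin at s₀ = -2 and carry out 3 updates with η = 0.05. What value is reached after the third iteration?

-1.2944

φ′(s) = 4s³ - 4s + 4
s₁ = -2 − 0.05·(-20) = -1
s₂ = -1 − 0.05·4 = -1.2
s₃ = -1.2 − 0.05·1.888 = -1.2944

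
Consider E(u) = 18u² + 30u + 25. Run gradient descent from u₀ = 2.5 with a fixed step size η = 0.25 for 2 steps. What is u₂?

E′(u) = 36u + 30
Step 1: E′(2.5) = 120; u₁ = 2.5 − 0.25·120 = -27.5
Step 2: E′(-27.5) = -960; u₂ = -27.5 − 0.25·(-960) = 212.5

212.5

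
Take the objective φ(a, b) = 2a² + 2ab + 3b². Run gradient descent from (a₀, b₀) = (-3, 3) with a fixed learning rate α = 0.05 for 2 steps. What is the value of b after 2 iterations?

1.95

∇φ = (4a + 2b, 2a + 6b)
(a₁, b₁) = (-3, 3) − 0.05·(-6, 12) = (-2.7, 2.4)
(a₂, b₂) = (-2.7, 2.4) − 0.05·(-6, 9) = (-2.4, 1.95)
b = 1.95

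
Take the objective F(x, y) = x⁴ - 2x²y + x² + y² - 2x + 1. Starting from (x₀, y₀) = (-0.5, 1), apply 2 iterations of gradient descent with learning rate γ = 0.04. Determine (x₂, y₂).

(-0.37734656, 0.880288)

∇F = (4x³ - 4xy + 2x - 2, -2x² + 2y)
(x₁, y₁) = (-0.5, 1) − 0.04·(-1.5, 1.5) = (-0.44, 0.94)
(x₂, y₂) = (-0.44, 0.94) − 0.04·(-1.566336, 1.4928) = (-0.37734656, 0.880288)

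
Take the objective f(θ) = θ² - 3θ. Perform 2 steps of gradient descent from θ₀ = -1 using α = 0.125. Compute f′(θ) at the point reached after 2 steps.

-2.8125

f′(θ) = 2θ - 3
θ₁ = -1 − 0.125·(-5) = -0.375
θ₂ = -0.375 − 0.125·(-3.75) = 0.09375
f′(θ) at (0.09375) = -2.8125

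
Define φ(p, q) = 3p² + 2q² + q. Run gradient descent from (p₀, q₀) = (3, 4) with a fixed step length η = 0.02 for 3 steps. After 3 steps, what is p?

∇φ = (6p, 4q + 1)
(p₁, q₁) = (3, 4) − 0.02·(18, 17) = (2.64, 3.66)
(p₂, q₂) = (2.64, 3.66) − 0.02·(15.84, 15.64) = (2.3232, 3.3472)
(p₃, q₃) = (2.3232, 3.3472) − 0.02·(13.9392, 14.3888) = (2.044416, 3.059424)
p = 2.044416

2.044416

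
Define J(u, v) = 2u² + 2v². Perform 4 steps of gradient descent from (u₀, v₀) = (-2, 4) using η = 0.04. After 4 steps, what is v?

∇J = (4u, 4v)
Step 1: at (-2, 4), ∇J = (-8, 16) → (-2, 4) − 0.04·(-8, 16) = (-1.68, 3.36)
Step 2: at (-1.68, 3.36), ∇J = (-6.72, 13.44) → (-1.68, 3.36) − 0.04·(-6.72, 13.44) = (-1.4112, 2.8224)
Step 3: at (-1.4112, 2.8224), ∇J = (-5.6448, 11.2896) → (-1.4112, 2.8224) − 0.04·(-5.6448, 11.2896) = (-1.185408, 2.370816)
Step 4: at (-1.185408, 2.370816), ∇J = (-4.741632, 9.483264) → (-1.185408, 2.370816) − 0.04·(-4.741632, 9.483264) = (-0.99574272, 1.99148544)
v = 1.99148544

1.99148544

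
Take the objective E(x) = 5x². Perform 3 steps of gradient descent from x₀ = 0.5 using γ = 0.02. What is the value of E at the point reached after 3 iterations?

E′(x) = 10x
Step 1: E′(0.5) = 5; x₁ = 0.5 − 0.02·5 = 0.4
Step 2: E′(0.4) = 4; x₂ = 0.4 − 0.02·4 = 0.32
Step 3: E′(0.32) = 3.2; x₃ = 0.32 − 0.02·3.2 = 0.256
E(0.256) = 0.32768

0.32768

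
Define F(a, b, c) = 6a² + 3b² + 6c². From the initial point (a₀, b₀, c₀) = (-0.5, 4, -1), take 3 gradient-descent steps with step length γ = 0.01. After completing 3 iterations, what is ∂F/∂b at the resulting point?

∇F = (12a, 6b, 12c)
(a₁, b₁, c₁) = (-0.5, 4, -1) − 0.01·(-6, 24, -12) = (-0.44, 3.76, -0.88)
(a₂, b₂, c₂) = (-0.44, 3.76, -0.88) − 0.01·(-5.28, 22.56, -10.56) = (-0.3872, 3.5344, -0.7744)
(a₃, b₃, c₃) = (-0.3872, 3.5344, -0.7744) − 0.01·(-4.6464, 21.2064, -9.2928) = (-0.340736, 3.322336, -0.681472)
∂F/∂b at (-0.340736, 3.322336, -0.681472) = 19.934016

19.934016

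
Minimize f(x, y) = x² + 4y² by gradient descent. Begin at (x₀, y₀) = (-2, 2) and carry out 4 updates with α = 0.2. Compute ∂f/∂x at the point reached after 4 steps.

-0.5184

∇f = (2x, 8y)
(x₁, y₁) = (-2, 2) − 0.2·(-4, 16) = (-1.2, -1.2)
(x₂, y₂) = (-1.2, -1.2) − 0.2·(-2.4, -9.6) = (-0.72, 0.72)
(x₃, y₃) = (-0.72, 0.72) − 0.2·(-1.44, 5.76) = (-0.432, -0.432)
(x₄, y₄) = (-0.432, -0.432) − 0.2·(-0.864, -3.456) = (-0.2592, 0.2592)
∂f/∂x at (-0.2592, 0.2592) = -0.5184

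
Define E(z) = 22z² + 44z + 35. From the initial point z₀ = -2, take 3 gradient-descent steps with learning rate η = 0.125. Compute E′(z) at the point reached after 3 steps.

4009.5

E′(z) = 44z + 44
Step 1: E′(-2) = -44; z₁ = -2 − 0.125·(-44) = 3.5
Step 2: E′(3.5) = 198; z₂ = 3.5 − 0.125·198 = -21.25
Step 3: E′(-21.25) = -891; z₃ = -21.25 − 0.125·(-891) = 90.125
E′(z) at (90.125) = 4009.5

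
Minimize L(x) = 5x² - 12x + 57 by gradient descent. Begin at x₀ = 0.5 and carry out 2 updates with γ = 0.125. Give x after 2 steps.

L′(x) = 10x - 12
x₁ = 0.5 − 0.125·(-7) = 1.375
x₂ = 1.375 − 0.125·1.75 = 1.15625

1.15625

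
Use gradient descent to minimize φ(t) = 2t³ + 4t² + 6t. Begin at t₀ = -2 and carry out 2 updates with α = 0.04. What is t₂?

-3.553664

φ′(t) = 6t² + 8t + 6
Step 1: φ′(-2) = 14; t₁ = -2 − 0.04·14 = -2.56
Step 2: φ′(-2.56) = 24.8416; t₂ = -2.56 − 0.04·24.8416 = -3.553664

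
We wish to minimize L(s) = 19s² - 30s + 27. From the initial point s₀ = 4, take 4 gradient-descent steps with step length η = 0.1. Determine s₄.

198.1264

L′(s) = 38s - 30
s₁ = 4 − 0.1·122 = -8.2
s₂ = -8.2 − 0.1·(-341.6) = 25.96
s₃ = 25.96 − 0.1·956.48 = -69.688
s₄ = -69.688 − 0.1·(-2678.144) = 198.1264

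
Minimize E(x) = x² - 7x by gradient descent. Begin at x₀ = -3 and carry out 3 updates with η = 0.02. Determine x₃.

E′(x) = 2x - 7
Step 1: E′(-3) = -13; x₁ = -3 − 0.02·(-13) = -2.74
Step 2: E′(-2.74) = -12.48; x₂ = -2.74 − 0.02·(-12.48) = -2.4904
Step 3: E′(-2.4904) = -11.9808; x₃ = -2.4904 − 0.02·(-11.9808) = -2.250784

-2.250784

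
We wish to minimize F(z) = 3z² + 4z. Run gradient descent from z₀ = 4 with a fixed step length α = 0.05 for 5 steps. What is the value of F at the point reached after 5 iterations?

0.5121716268

F′(z) = 6z + 4
Step 1: F′(4) = 28; z₁ = 4 − 0.05·28 = 2.6
Step 2: F′(2.6) = 19.6; z₂ = 2.6 − 0.05·19.6 = 1.62
Step 3: F′(1.62) = 13.72; z₃ = 1.62 − 0.05·13.72 = 0.934
Step 4: F′(0.934) = 9.604; z₄ = 0.934 − 0.05·9.604 = 0.4538
Step 5: F′(0.4538) = 6.7228; z₅ = 0.4538 − 0.05·6.7228 = 0.11766
F(0.11766) = 0.5121716268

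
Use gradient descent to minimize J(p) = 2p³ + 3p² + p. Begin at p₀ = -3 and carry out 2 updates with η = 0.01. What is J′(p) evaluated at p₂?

J′(p) = 6p² + 6p + 1
p₁ = -3 − 0.01·37 = -3.37
p₂ = -3.37 − 0.01·48.9214 = -3.859214
J′(p) at (-3.859214) = 67.205912186776

67.205912186776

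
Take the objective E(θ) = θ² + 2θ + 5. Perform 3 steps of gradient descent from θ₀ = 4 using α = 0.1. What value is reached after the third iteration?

E′(θ) = 2θ + 2
θ₁ = 4 − 0.1·10 = 3
θ₂ = 3 − 0.1·8 = 2.2
θ₃ = 2.2 − 0.1·6.4 = 1.56

1.56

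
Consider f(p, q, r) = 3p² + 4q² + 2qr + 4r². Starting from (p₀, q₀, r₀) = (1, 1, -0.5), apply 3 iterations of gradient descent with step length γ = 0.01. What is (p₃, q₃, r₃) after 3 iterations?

∇f = (6p, 8q + 2r, 2q + 8r)
Step 1: at (1, 1, -0.5), ∇f = (6, 7, -2) → (1, 1, -0.5) − 0.01·(6, 7, -2) = (0.94, 0.93, -0.48)
Step 2: at (0.94, 0.93, -0.48), ∇f = (5.64, 6.48, -1.98) → (0.94, 0.93, -0.48) − 0.01·(5.64, 6.48, -1.98) = (0.8836, 0.8652, -0.4602)
Step 3: at (0.8836, 0.8652, -0.4602), ∇f = (5.3016, 6.0012, -1.9512) → (0.8836, 0.8652, -0.4602) − 0.01·(5.3016, 6.0012, -1.9512) = (0.830584, 0.805188, -0.440688)

(0.830584, 0.805188, -0.440688)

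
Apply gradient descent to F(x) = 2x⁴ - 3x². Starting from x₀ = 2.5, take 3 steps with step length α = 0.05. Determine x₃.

F′(x) = 8x³ - 6x
Step 1: F′(2.5) = 110; x₁ = 2.5 − 0.05·110 = -3
Step 2: F′(-3) = -198; x₂ = -3 − 0.05·(-198) = 6.9
Step 3: F′(6.9) = 2586.672; x₃ = 6.9 − 0.05·2586.672 = -122.4336

-122.4336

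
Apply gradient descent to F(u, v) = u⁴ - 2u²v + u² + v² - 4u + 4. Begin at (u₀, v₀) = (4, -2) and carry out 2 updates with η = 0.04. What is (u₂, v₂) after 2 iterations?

∇F = (4u³ - 4uv + 2u - 4, -2u² + 2v)
(u₁, v₁) = (4, -2) − 0.04·(292, -36) = (-7.68, -0.56)
(u₂, v₂) = (-7.68, -0.56) − 0.04·(-1848.502528, -119.0848) = (66.26010112, 4.203392)

(66.26010112, 4.203392)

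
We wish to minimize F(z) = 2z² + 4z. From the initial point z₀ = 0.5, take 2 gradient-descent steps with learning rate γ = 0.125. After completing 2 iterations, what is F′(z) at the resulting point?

F′(z) = 4z + 4
Step 1: F′(0.5) = 6; z₁ = 0.5 − 0.125·6 = -0.25
Step 2: F′(-0.25) = 3; z₂ = -0.25 − 0.125·3 = -0.625
F′(z) at (-0.625) = 1.5

1.5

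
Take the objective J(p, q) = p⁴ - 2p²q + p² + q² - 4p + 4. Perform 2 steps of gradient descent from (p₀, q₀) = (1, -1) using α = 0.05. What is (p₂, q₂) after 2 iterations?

∇J = (4p³ - 4pq + 2p - 4, -2p² + 2q)
Step 1: at (1, -1), ∇J = (6, -4) → (1, -1) − 0.05·(6, -4) = (0.7, -0.8)
Step 2: at (0.7, -0.8), ∇J = (1.012, -2.58) → (0.7, -0.8) − 0.05·(1.012, -2.58) = (0.6494, -0.671)

(0.6494, -0.671)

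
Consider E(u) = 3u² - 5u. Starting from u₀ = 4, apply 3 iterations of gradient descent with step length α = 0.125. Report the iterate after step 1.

1.625

E′(u) = 6u - 5
Step 1: E′(4) = 19; u₁ = 4 − 0.125·19 = 1.625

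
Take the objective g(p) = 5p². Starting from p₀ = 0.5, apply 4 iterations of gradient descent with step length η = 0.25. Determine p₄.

2.53125

g′(p) = 10p
p₁ = 0.5 − 0.25·5 = -0.75
p₂ = -0.75 − 0.25·(-7.5) = 1.125
p₃ = 1.125 − 0.25·11.25 = -1.6875
p₄ = -1.6875 − 0.25·(-16.875) = 2.53125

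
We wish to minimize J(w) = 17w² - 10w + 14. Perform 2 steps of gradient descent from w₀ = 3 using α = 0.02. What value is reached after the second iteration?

0.5712

J′(w) = 34w - 10
w₁ = 3 − 0.02·92 = 1.16
w₂ = 1.16 − 0.02·29.44 = 0.5712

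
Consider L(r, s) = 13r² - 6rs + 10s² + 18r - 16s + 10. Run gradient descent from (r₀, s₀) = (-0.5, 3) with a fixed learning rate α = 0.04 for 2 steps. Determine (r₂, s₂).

(-0.452, 0.8688)

∇L = (26r - 6s + 18, -6r + 20s - 16)
Step 1: at (-0.5, 3), ∇L = (-13, 47) → (-0.5, 3) − 0.04·(-13, 47) = (0.02, 1.12)
Step 2: at (0.02, 1.12), ∇L = (11.8, 6.28) → (0.02, 1.12) − 0.04·(11.8, 6.28) = (-0.452, 0.8688)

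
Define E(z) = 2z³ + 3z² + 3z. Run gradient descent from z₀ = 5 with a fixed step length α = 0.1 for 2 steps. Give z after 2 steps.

-111.754

E′(z) = 6z² + 6z + 3
z₁ = 5 − 0.1·183 = -13.3
z₂ = -13.3 − 0.1·984.54 = -111.754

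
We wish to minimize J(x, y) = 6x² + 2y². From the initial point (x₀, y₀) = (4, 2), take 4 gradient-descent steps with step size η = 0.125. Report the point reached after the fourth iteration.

∇J = (12x, 4y)
(x₁, y₁) = (4, 2) − 0.125·(48, 8) = (-2, 1)
(x₂, y₂) = (-2, 1) − 0.125·(-24, 4) = (1, 0.5)
(x₃, y₃) = (1, 0.5) − 0.125·(12, 2) = (-0.5, 0.25)
(x₄, y₄) = (-0.5, 0.25) − 0.125·(-6, 1) = (0.25, 0.125)

(0.25, 0.125)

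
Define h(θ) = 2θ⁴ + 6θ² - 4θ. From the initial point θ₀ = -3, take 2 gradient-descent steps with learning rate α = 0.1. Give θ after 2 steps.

h′(θ) = 8θ³ + 12θ - 4
θ₁ = -3 − 0.1·(-256) = 22.6
θ₂ = 22.6 − 0.1·92612.608 = -9238.6608

-9238.6608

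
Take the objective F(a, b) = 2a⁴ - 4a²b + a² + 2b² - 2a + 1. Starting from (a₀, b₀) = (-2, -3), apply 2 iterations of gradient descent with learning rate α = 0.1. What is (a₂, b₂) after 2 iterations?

(-746.4816, 38.296)

∇F = (8a³ - 8ab + 2a - 2, -4a² + 4b)
(a₁, b₁) = (-2, -3) − 0.1·(-118, -28) = (9.8, -0.2)
(a₂, b₂) = (9.8, -0.2) − 0.1·(7562.816, -384.96) = (-746.4816, 38.296)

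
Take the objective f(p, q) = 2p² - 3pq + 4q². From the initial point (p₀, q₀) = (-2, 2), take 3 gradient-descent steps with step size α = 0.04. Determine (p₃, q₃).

(-0.832512, 0.27136)

∇f = (4p - 3q, -3p + 8q)
Step 1: at (-2, 2), ∇f = (-14, 22) → (-2, 2) − 0.04·(-14, 22) = (-1.44, 1.12)
Step 2: at (-1.44, 1.12), ∇f = (-9.12, 13.28) → (-1.44, 1.12) − 0.04·(-9.12, 13.28) = (-1.0752, 0.5888)
Step 3: at (-1.0752, 0.5888), ∇f = (-6.0672, 7.936) → (-1.0752, 0.5888) − 0.04·(-6.0672, 7.936) = (-0.832512, 0.27136)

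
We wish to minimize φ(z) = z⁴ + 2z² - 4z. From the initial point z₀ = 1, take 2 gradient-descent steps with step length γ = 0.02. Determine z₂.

0.86410496

φ′(z) = 4z³ + 4z - 4
z₁ = 1 − 0.02·4 = 0.92
z₂ = 0.92 − 0.02·2.794752 = 0.86410496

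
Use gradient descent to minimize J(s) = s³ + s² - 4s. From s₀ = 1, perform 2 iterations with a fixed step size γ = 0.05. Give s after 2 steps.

0.919625

J′(s) = 3s² + 2s - 4
Step 1: J′(1) = 1; s₁ = 1 − 0.05·1 = 0.95
Step 2: J′(0.95) = 0.6075; s₂ = 0.95 − 0.05·0.6075 = 0.919625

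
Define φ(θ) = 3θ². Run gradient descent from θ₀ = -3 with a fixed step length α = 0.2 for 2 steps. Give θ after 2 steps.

φ′(θ) = 6θ
Step 1: φ′(-3) = -18; θ₁ = -3 − 0.2·(-18) = 0.6
Step 2: φ′(0.6) = 3.6; θ₂ = 0.6 − 0.2·3.6 = -0.12

-0.12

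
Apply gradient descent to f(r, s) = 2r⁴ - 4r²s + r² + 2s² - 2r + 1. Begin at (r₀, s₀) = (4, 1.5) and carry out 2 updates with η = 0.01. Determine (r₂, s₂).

(-0.75504, 2.0164)

∇f = (8r³ - 8rs + 2r - 2, -4r² + 4s)
Step 1: at (4, 1.5), ∇f = (470, -58) → (4, 1.5) − 0.01·(470, -58) = (-0.7, 2.08)
Step 2: at (-0.7, 2.08), ∇f = (5.504, 6.36) → (-0.7, 2.08) − 0.01·(5.504, 6.36) = (-0.75504, 2.0164)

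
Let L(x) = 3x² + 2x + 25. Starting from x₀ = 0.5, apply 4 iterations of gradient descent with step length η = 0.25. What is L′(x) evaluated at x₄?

0.3125

L′(x) = 6x + 2
Step 1: L′(0.5) = 5; x₁ = 0.5 − 0.25·5 = -0.75
Step 2: L′(-0.75) = -2.5; x₂ = -0.75 − 0.25·(-2.5) = -0.125
Step 3: L′(-0.125) = 1.25; x₃ = -0.125 − 0.25·1.25 = -0.4375
Step 4: L′(-0.4375) = -0.625; x₄ = -0.4375 − 0.25·(-0.625) = -0.28125
L′(x) at (-0.28125) = 0.3125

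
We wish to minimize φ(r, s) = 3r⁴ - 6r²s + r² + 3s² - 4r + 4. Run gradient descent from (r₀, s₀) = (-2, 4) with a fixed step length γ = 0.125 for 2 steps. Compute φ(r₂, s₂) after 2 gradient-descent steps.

1345.04296875

∇φ = (12r³ - 12rs + 2r - 4, -6r² + 6s)
Step 1: at (-2, 4), ∇φ = (-8, 0) → (-2, 4) − 0.125·(-8, 0) = (-1, 4)
Step 2: at (-1, 4), ∇φ = (30, 18) → (-1, 4) − 0.125·(30, 18) = (-4.75, 1.75)
φ(-4.75, 1.75) = 1345.04296875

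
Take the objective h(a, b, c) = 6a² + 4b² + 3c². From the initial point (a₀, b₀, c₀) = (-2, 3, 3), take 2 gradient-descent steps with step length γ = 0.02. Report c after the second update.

2.3232

∇h = (12a, 8b, 6c)
(a₁, b₁, c₁) = (-2, 3, 3) − 0.02·(-24, 24, 18) = (-1.52, 2.52, 2.64)
(a₂, b₂, c₂) = (-1.52, 2.52, 2.64) − 0.02·(-18.24, 20.16, 15.84) = (-1.1552, 2.1168, 2.3232)
c = 2.3232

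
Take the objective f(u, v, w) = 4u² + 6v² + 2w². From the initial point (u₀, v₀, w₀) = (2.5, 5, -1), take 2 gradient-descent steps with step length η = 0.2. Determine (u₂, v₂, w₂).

∇f = (8u, 12v, 4w)
(u₁, v₁, w₁) = (2.5, 5, -1) − 0.2·(20, 60, -4) = (-1.5, -7, -0.2)
(u₂, v₂, w₂) = (-1.5, -7, -0.2) − 0.2·(-12, -84, -0.8) = (0.9, 9.8, -0.04)

(0.9, 9.8, -0.04)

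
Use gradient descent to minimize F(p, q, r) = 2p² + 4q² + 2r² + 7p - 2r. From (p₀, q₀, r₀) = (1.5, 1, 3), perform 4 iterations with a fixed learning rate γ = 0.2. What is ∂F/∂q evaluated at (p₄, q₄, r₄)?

1.0368

∇F = (4p + 7, 8q, 4r - 2)
(p₁, q₁, r₁) = (1.5, 1, 3) − 0.2·(13, 8, 10) = (-1.1, -0.6, 1)
(p₂, q₂, r₂) = (-1.1, -0.6, 1) − 0.2·(2.6, -4.8, 2) = (-1.62, 0.36, 0.6)
(p₃, q₃, r₃) = (-1.62, 0.36, 0.6) − 0.2·(0.52, 2.88, 0.4) = (-1.724, -0.216, 0.52)
(p₄, q₄, r₄) = (-1.724, -0.216, 0.52) − 0.2·(0.104, -1.728, 0.08) = (-1.7448, 0.1296, 0.504)
∂F/∂q at (-1.7448, 0.1296, 0.504) = 1.0368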